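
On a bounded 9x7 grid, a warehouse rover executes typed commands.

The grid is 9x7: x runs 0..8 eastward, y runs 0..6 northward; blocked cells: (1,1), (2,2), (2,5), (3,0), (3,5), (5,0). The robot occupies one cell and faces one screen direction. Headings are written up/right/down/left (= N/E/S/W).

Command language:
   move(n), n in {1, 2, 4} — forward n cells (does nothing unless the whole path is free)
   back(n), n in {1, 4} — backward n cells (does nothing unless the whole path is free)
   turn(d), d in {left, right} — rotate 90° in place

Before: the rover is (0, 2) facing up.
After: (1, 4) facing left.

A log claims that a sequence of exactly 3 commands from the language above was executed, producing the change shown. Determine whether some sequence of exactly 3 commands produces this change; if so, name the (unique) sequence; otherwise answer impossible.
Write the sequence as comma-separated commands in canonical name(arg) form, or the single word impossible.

move(2), turn(left), back(1)

key: order matters: swapping move(2) and back(1) lands elsewhere
from: (0, 2) facing up
t=1 move(2) ⇒ (0, 4) facing up
t=2 turn(left) ⇒ (0, 4) facing left
t=3 back(1) ⇒ (1, 4) facing left
no rival 3-sequence matches.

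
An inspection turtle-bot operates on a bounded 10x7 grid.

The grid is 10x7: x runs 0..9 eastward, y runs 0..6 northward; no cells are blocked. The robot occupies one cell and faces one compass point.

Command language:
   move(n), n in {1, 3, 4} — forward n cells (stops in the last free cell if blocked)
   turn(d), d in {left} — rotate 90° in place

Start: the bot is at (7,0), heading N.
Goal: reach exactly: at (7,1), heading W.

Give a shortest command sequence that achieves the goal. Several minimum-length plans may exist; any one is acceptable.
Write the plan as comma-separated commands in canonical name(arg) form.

t0: at (7,0), heading N
step 1 (move(1)): at (7,1), heading N
step 2 (turn(left)): at (7,1), heading W
nothing shorter than 2 reaches the goal.

move(1), turn(left)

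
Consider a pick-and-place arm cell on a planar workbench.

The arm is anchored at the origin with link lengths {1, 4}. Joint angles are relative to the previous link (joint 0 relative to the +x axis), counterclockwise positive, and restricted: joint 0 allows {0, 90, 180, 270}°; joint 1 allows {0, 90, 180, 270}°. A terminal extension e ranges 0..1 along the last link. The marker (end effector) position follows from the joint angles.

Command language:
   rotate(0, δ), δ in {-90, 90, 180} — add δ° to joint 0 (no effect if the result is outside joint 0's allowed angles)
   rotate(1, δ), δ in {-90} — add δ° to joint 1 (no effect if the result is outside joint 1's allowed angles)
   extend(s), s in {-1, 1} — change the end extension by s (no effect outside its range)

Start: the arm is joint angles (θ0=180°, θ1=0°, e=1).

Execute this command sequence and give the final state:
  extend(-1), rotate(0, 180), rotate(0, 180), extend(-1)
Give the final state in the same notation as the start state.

joint angles (θ0=180°, θ1=0°, e=0)

from: joint angles (θ0=180°, θ1=0°, e=1)
1. extend(-1) → joint angles (θ0=180°, θ1=0°, e=0)
2. rotate(0, 180) → joint angles (θ0=0°, θ1=0°, e=0)
3. rotate(0, 180) → joint angles (θ0=180°, θ1=0°, e=0)
4. extend(-1) → joint angles (θ0=180°, θ1=0°, e=0)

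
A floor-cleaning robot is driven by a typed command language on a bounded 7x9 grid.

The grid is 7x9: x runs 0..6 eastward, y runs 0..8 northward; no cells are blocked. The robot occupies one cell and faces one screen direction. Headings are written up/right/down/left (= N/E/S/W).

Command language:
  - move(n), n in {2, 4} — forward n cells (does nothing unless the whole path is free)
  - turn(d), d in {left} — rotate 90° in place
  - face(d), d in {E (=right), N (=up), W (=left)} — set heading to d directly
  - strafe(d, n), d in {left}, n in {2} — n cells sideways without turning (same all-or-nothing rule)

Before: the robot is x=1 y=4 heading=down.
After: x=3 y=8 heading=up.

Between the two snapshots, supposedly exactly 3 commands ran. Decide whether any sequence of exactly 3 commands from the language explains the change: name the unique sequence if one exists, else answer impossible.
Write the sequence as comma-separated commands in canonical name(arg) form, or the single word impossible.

strafe(left, 2), face(N), move(4)

key: cell and facing (now N) both changed — the 3 commands mix motion and turning
t0: x=1 y=4 heading=down
1. strafe(left, 2) → x=3 y=4 heading=down
2. face(N) → x=3 y=4 heading=up
3. move(4) → x=3 y=8 heading=up
no rival 3-sequence matches.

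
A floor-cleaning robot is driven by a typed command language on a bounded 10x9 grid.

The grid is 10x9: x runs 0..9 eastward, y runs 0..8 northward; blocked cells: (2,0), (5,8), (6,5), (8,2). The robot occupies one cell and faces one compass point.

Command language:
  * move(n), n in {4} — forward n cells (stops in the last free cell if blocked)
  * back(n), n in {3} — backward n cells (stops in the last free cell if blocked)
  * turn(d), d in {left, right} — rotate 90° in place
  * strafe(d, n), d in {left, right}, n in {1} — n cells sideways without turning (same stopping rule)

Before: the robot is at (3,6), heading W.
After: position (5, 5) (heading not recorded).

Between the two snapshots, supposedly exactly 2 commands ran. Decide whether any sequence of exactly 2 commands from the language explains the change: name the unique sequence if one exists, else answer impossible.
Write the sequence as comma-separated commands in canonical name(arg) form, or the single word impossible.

key: back(3) is stopped early by the blocked cell at (6,5)
t0: at (3,6), heading W
[1] after strafe(left, 1): at (3,5), heading W
[2] after back(3): at (5,5), heading W
all 36 alternatives checked — unique.

strafe(left, 1), back(3)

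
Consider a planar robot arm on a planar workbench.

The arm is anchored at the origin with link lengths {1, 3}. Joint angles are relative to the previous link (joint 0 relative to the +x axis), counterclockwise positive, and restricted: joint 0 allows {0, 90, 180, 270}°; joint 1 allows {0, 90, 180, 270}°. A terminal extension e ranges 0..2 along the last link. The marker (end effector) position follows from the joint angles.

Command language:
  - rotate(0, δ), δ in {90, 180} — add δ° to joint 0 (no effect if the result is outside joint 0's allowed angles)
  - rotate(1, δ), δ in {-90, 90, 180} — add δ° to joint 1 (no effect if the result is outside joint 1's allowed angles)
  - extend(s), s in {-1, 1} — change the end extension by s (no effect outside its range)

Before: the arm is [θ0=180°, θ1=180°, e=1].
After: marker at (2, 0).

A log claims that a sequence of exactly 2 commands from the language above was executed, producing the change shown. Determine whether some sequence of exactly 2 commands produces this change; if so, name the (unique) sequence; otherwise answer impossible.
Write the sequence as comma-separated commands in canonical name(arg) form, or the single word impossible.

start: [θ0=180°, θ1=180°, e=1]
1. extend(-1) → [θ0=180°, θ1=180°, e=0]
2. extend(-1) → [θ0=180°, θ1=180°, e=0]
no other 2-command option fits: unique.

extend(-1), extend(-1)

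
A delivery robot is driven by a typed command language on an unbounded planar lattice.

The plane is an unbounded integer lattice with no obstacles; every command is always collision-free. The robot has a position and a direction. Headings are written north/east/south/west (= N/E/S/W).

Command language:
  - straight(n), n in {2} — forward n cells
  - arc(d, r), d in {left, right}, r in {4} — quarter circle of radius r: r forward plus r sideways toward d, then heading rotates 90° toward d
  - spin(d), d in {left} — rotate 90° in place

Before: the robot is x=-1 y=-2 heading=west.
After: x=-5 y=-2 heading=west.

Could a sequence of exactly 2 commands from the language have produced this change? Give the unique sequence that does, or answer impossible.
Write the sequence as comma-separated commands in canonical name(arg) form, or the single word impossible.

key: still facing W at the end — nothing in the sequence rotates
start: x=-1 y=-2 heading=west
t=1 straight(2) ⇒ x=-3 y=-2 heading=west
t=2 straight(2) ⇒ x=-5 y=-2 heading=west
all 16 alternatives checked — unique.

straight(2), straight(2)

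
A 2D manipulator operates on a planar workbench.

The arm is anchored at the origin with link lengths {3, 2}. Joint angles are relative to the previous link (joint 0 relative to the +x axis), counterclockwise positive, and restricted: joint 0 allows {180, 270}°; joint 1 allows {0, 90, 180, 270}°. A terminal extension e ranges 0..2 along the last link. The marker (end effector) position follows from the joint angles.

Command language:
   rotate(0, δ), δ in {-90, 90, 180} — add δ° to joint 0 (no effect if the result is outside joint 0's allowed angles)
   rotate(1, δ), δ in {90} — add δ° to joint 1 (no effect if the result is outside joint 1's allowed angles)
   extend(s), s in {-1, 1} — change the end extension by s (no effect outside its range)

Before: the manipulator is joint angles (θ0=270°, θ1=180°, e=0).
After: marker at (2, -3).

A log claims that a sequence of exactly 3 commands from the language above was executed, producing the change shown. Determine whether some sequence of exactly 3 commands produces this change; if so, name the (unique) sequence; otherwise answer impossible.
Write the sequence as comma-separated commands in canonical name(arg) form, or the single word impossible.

rotate(1, 90), rotate(1, 90), rotate(1, 90)

t0: joint angles (θ0=270°, θ1=180°, e=0)
t=1 rotate(1, 90) ⇒ joint angles (θ0=270°, θ1=270°, e=0)
t=2 rotate(1, 90) ⇒ joint angles (θ0=270°, θ1=0°, e=0)
t=3 rotate(1, 90) ⇒ joint angles (θ0=270°, θ1=90°, e=0)
uniquely the one of 216 3-step routes that fits.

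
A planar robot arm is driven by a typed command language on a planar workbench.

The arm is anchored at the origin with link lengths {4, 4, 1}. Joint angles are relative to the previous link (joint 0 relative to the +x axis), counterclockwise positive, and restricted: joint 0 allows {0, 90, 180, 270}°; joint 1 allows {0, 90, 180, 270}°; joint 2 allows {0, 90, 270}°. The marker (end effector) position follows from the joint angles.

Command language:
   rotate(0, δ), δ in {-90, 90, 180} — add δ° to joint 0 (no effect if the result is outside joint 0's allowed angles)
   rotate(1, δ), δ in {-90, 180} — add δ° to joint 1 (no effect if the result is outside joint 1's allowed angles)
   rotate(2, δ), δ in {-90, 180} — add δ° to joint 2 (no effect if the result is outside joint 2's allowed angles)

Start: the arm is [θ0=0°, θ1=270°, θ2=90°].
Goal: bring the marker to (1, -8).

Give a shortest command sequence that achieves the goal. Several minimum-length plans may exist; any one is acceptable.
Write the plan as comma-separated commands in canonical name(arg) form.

rotate(1, 180), rotate(0, -90), rotate(1, -90)

t0: [θ0=0°, θ1=270°, θ2=90°]
1. rotate(1, 180) → [θ0=0°, θ1=90°, θ2=90°]
2. rotate(0, -90) → [θ0=270°, θ1=90°, θ2=90°]
3. rotate(1, -90) → [θ0=270°, θ1=0°, θ2=90°]
no 2-step plan works, so 3 is optimal.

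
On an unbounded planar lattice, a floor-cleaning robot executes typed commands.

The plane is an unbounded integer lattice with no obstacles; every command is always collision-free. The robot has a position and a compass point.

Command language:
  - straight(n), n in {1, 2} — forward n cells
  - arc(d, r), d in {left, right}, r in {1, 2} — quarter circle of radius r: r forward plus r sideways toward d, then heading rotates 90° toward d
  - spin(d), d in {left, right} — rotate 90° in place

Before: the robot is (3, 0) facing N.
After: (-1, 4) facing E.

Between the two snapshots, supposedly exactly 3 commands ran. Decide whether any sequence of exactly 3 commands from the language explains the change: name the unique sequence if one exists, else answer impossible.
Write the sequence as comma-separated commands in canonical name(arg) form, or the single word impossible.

key: position moved to (-1,4) AND the heading swung to E — translation plus rotation needed
begin: (3, 0) facing N
1. arc(left, 2) → (1, 2) facing W
2. arc(right, 2) → (-1, 4) facing N
3. spin(right) → (-1, 4) facing E
no other 3-command option fits: unique.

arc(left, 2), arc(right, 2), spin(right)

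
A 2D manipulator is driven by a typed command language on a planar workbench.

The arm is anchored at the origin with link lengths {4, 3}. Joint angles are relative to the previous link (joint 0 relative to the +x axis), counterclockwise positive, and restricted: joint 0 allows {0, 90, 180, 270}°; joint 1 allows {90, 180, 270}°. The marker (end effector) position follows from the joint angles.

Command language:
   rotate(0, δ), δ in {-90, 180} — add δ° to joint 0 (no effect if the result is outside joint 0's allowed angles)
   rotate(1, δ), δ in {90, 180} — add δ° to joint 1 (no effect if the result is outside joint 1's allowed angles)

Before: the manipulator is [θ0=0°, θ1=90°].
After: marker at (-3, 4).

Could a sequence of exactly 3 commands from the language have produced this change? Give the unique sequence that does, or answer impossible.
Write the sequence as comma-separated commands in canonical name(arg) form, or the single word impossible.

rotate(0, -90), rotate(0, -90), rotate(0, -90)

initial: [θ0=0°, θ1=90°]
[1] after rotate(0, -90): [θ0=270°, θ1=90°]
[2] after rotate(0, -90): [θ0=180°, θ1=90°]
[3] after rotate(0, -90): [θ0=90°, θ1=90°]
no rival 3-sequence matches.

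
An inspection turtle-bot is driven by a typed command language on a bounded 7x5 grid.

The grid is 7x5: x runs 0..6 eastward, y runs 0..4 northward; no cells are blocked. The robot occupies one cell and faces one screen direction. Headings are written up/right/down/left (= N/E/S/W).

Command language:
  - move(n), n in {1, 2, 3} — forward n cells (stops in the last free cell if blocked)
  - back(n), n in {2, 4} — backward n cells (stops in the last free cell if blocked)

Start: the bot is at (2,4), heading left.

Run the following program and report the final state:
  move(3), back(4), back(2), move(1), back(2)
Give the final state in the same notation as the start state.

begin: at (2,4), heading left
1. move(3) → at (0,4), heading left
2. back(4) → at (4,4), heading left
3. back(2) → at (6,4), heading left
4. move(1) → at (5,4), heading left
5. back(2) → at (6,4), heading left

at (6,4), heading left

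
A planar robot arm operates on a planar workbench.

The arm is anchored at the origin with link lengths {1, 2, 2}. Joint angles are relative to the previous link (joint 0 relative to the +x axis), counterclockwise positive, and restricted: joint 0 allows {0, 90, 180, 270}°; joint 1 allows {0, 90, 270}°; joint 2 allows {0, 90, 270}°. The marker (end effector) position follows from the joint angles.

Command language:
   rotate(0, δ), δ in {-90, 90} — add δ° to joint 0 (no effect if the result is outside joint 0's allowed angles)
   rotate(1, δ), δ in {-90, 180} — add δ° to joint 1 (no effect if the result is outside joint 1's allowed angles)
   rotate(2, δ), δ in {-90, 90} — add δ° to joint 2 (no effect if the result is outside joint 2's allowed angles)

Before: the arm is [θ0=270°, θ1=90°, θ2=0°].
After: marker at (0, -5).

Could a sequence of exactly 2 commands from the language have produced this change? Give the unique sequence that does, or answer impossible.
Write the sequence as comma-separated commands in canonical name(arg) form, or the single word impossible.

key: running rotate(1, 180) before rotate(1, -90) would end elsewhere — order is forced
begin: [θ0=270°, θ1=90°, θ2=0°]
step 1 (rotate(1, -90)): [θ0=270°, θ1=0°, θ2=0°]
step 2 (rotate(1, 180)): [θ0=270°, θ1=0°, θ2=0°]
no rival 2-sequence matches.

rotate(1, -90), rotate(1, 180)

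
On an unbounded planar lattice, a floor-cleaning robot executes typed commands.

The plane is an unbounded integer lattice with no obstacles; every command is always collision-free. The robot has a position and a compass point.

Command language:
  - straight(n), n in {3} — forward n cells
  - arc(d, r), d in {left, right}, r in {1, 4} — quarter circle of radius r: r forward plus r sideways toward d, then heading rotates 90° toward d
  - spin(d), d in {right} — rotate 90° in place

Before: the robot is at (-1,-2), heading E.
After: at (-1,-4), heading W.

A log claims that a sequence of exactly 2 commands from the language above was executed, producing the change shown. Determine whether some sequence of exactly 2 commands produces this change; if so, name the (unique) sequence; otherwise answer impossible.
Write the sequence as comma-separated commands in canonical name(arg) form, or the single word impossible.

arc(right, 1), arc(right, 1)

key: position moved to (-1,-4) AND the heading swung to W — translation plus rotation needed
start: at (-1,-2), heading E
t=1 arc(right, 1) ⇒ at (0,-3), heading S
t=2 arc(right, 1) ⇒ at (-1,-4), heading W
no other 2-command option fits: unique.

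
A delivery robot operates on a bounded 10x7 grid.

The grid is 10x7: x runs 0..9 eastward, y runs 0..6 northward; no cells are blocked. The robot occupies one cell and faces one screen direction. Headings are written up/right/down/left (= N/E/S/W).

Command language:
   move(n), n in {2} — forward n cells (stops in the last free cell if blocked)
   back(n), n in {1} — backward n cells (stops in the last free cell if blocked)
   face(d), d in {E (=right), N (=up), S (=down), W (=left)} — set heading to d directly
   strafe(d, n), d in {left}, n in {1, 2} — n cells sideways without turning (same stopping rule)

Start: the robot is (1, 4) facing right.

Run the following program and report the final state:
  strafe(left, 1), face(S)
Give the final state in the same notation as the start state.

(1, 5) facing down

begin: (1, 4) facing right
step 1 (strafe(left, 1)): (1, 5) facing right
step 2 (face(S)): (1, 5) facing down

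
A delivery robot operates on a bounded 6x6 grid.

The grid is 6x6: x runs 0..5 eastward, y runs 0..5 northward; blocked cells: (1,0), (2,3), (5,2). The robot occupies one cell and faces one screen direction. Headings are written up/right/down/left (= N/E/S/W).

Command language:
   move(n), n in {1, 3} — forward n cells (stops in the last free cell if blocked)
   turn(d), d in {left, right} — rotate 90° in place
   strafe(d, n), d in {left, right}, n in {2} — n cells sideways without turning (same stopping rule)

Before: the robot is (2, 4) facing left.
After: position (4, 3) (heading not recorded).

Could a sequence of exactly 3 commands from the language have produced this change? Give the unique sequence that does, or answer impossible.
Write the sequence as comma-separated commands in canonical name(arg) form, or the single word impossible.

key: running move(1) before turn(left) would end elsewhere — order is forced
t0: (2, 4) facing left
step 1 (turn(left)): (2, 4) facing down
step 2 (strafe(left, 2)): (4, 4) facing down
step 3 (move(1)): (4, 3) facing down
uniquely the one of 216 3-step routes that fits.

turn(left), strafe(left, 2), move(1)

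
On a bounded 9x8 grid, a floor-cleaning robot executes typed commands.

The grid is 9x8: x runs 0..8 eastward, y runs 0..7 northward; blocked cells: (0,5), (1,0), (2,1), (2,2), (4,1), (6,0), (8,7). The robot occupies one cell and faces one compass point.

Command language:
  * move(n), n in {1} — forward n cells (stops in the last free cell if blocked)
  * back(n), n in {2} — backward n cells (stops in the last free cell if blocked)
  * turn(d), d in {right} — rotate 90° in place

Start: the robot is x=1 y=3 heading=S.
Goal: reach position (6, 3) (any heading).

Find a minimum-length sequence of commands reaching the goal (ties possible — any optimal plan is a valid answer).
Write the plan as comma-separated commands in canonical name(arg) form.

initial: x=1 y=3 heading=S
step 1 (turn(right)): x=1 y=3 heading=W
step 2 (back(2)): x=3 y=3 heading=W
step 3 (back(2)): x=5 y=3 heading=W
step 4 (back(2)): x=7 y=3 heading=W
step 5 (move(1)): x=6 y=3 heading=W
nothing shorter than 5 reaches the goal.

turn(right), back(2), back(2), back(2), move(1)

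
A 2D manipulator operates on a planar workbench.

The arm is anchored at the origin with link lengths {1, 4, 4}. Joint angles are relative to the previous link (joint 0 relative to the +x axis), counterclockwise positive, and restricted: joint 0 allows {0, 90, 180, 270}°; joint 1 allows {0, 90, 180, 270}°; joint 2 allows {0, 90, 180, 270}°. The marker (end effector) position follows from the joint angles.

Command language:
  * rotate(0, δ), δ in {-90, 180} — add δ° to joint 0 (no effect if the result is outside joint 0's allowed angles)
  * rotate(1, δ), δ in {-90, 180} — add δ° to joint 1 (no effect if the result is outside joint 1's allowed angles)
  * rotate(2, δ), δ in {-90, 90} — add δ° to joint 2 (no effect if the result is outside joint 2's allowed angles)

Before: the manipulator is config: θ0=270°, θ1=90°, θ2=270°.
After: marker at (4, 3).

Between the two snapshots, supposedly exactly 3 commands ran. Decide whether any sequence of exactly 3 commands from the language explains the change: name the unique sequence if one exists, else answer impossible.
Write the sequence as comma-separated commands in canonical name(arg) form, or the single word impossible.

rotate(1, -90), rotate(1, -90), rotate(1, -90)

t0: config: θ0=270°, θ1=90°, θ2=270°
1. rotate(1, -90) → config: θ0=270°, θ1=0°, θ2=270°
2. rotate(1, -90) → config: θ0=270°, θ1=270°, θ2=270°
3. rotate(1, -90) → config: θ0=270°, θ1=180°, θ2=270°
all 216 alternatives checked — unique.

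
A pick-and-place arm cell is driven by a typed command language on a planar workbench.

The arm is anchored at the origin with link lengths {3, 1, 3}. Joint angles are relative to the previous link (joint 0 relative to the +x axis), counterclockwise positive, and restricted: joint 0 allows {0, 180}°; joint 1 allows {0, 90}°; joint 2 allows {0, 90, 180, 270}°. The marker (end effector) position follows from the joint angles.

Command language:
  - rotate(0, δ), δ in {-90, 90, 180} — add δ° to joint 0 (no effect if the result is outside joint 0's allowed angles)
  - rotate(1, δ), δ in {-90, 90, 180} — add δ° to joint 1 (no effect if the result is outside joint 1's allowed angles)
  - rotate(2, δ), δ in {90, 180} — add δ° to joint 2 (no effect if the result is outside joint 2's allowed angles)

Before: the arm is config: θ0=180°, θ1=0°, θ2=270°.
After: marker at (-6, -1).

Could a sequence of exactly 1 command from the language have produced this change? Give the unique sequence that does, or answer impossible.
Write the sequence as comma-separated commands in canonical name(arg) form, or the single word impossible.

rotate(1, 90)

initial: config: θ0=180°, θ1=0°, θ2=270°
step 1 (rotate(1, 90)): config: θ0=180°, θ1=90°, θ2=270°
uniquely the one of 8 1-step routes that fits.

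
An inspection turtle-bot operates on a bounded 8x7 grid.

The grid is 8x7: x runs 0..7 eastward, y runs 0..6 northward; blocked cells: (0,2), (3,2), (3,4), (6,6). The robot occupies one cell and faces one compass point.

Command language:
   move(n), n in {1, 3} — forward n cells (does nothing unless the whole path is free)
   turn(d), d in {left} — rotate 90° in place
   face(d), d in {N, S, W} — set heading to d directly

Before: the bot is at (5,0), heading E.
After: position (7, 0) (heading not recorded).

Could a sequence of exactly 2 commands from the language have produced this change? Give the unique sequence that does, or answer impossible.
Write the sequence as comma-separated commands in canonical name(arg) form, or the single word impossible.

move(1), move(1)

t0: at (5,0), heading E
[1] after move(1): at (6,0), heading E
[2] after move(1): at (7,0), heading E
no other 2-command option fits: unique.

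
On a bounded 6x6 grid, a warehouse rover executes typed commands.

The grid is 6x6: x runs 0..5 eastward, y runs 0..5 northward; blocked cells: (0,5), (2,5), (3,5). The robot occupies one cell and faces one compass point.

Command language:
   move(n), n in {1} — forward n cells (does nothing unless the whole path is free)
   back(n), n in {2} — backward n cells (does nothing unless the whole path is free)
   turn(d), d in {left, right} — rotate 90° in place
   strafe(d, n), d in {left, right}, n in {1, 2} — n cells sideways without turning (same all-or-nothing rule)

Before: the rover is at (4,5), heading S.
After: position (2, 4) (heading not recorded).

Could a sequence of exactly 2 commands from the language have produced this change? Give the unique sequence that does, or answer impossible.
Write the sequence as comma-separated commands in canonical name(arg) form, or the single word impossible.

move(1), strafe(right, 2)

key: order matters: swapping move(1) and strafe(right, 2) lands elsewhere
t0: at (4,5), heading S
[1] after move(1): at (4,4), heading S
[2] after strafe(right, 2): at (2,4), heading S
no other 2-command option fits: unique.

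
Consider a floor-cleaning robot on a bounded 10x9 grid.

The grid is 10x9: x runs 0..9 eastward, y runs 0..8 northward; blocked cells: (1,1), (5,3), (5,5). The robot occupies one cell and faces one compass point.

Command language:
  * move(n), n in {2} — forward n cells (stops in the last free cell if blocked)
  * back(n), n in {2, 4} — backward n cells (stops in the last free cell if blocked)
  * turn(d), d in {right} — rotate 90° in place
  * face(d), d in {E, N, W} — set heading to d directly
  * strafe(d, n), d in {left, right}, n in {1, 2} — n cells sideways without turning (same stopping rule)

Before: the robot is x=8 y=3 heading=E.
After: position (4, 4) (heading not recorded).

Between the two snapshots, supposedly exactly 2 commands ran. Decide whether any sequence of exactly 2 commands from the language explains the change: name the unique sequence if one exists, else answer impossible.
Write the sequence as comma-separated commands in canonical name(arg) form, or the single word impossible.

key: order matters: swapping strafe(left, 1) and back(4) lands elsewhere
initial: x=8 y=3 heading=E
[1] after strafe(left, 1): x=8 y=4 heading=E
[2] after back(4): x=4 y=4 heading=E
no rival 2-sequence matches.

strafe(left, 1), back(4)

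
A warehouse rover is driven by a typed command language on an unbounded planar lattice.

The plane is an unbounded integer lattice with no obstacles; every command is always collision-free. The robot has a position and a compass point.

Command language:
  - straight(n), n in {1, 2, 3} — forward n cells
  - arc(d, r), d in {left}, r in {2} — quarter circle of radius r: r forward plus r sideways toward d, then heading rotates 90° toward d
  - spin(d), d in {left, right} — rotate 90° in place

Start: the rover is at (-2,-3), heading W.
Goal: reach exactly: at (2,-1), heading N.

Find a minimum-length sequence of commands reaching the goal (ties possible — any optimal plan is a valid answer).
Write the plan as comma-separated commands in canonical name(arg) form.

initial: at (-2,-3), heading W
step 1 (spin(left)): at (-2,-3), heading S
step 2 (spin(left)): at (-2,-3), heading E
step 3 (straight(2)): at (0,-3), heading E
step 4 (arc(left, 2)): at (2,-1), heading N
no 3-step plan works, so 4 is optimal.

spin(left), spin(left), straight(2), arc(left, 2)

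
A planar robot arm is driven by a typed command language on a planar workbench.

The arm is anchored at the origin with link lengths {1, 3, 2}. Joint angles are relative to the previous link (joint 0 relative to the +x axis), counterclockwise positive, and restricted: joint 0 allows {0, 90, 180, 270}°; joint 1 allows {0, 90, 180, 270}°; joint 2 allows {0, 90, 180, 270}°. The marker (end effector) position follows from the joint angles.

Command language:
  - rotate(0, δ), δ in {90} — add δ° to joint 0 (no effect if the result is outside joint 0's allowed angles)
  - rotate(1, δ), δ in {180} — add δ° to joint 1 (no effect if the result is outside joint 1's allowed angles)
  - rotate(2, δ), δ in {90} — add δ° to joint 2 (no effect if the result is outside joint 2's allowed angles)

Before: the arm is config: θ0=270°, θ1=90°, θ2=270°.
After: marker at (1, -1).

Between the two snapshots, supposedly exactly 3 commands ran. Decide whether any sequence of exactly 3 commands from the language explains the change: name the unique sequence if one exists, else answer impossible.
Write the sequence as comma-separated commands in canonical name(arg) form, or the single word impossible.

rotate(2, 90), rotate(2, 90), rotate(2, 90)

begin: config: θ0=270°, θ1=90°, θ2=270°
step 1 (rotate(2, 90)): config: θ0=270°, θ1=90°, θ2=0°
step 2 (rotate(2, 90)): config: θ0=270°, θ1=90°, θ2=90°
step 3 (rotate(2, 90)): config: θ0=270°, θ1=90°, θ2=180°
no rival 3-sequence matches.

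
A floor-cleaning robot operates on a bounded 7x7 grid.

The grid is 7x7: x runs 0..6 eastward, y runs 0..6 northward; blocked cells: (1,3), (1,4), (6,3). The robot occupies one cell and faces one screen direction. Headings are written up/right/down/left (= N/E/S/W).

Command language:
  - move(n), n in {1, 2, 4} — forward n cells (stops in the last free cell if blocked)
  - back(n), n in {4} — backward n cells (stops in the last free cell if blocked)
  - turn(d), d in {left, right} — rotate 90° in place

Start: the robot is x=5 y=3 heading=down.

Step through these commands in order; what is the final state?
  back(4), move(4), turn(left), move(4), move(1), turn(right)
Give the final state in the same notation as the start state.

initial: x=5 y=3 heading=down
step 1 (back(4)): x=5 y=6 heading=down
step 2 (move(4)): x=5 y=2 heading=down
step 3 (turn(left)): x=5 y=2 heading=right
step 4 (move(4)): x=6 y=2 heading=right
step 5 (move(1)): x=6 y=2 heading=right
step 6 (turn(right)): x=6 y=2 heading=down

x=6 y=2 heading=down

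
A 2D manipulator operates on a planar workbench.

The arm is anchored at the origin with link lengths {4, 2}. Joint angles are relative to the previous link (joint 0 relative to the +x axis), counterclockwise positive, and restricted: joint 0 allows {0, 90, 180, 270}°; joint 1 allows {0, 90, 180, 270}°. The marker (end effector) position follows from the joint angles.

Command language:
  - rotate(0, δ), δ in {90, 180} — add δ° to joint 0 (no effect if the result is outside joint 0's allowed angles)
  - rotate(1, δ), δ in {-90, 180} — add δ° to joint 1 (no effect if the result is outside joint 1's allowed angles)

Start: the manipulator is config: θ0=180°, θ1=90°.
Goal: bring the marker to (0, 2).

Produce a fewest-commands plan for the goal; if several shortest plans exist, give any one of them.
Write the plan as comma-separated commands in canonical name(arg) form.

from: config: θ0=180°, θ1=90°
t=1 rotate(0, 180) ⇒ config: θ0=0°, θ1=90°
t=2 rotate(1, 180) ⇒ config: θ0=0°, θ1=270°
t=3 rotate(1, -90) ⇒ config: θ0=0°, θ1=180°
t=4 rotate(0, 90) ⇒ config: θ0=90°, θ1=180°
shorter routes all fall short; 4 is best.

rotate(0, 180), rotate(1, 180), rotate(1, -90), rotate(0, 90)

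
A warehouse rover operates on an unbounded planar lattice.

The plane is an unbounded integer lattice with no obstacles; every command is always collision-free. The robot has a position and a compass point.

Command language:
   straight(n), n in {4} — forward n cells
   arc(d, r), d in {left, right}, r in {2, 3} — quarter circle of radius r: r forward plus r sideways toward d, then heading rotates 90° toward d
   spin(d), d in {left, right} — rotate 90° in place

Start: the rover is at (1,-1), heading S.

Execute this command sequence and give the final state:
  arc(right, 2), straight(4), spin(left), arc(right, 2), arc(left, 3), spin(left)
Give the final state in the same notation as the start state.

at (-10,-8), heading E

start: at (1,-1), heading S
1. arc(right, 2) → at (-1,-3), heading W
2. straight(4) → at (-5,-3), heading W
3. spin(left) → at (-5,-3), heading S
4. arc(right, 2) → at (-7,-5), heading W
5. arc(left, 3) → at (-10,-8), heading S
6. spin(left) → at (-10,-8), heading E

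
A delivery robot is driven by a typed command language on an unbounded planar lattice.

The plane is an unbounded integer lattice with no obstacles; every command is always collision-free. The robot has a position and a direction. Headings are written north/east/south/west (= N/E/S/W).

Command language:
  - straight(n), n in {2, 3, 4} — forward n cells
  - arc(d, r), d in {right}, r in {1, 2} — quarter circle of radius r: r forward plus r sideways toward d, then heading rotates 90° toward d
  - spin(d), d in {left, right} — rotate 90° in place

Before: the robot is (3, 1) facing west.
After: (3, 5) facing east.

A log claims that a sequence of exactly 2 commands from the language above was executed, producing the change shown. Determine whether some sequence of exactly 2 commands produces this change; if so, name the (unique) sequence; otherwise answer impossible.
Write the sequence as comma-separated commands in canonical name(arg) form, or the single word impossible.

key: cell and facing (now E) both changed — the 2 commands mix motion and turning
start: (3, 1) facing west
step 1 (arc(right, 2)): (1, 3) facing north
step 2 (arc(right, 2)): (3, 5) facing east
no rival 2-sequence matches.

arc(right, 2), arc(right, 2)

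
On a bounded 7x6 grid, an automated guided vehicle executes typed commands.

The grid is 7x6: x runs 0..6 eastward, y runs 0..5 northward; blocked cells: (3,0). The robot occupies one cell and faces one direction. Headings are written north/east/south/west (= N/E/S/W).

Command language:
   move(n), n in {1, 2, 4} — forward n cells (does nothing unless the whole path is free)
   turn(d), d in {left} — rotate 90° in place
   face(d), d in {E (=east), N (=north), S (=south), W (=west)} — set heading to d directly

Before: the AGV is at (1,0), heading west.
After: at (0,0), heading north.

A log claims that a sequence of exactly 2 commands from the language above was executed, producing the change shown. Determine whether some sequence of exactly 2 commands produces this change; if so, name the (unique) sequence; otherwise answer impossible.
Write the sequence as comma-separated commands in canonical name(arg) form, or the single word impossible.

key: cell and facing (now N) both changed — the 2 commands mix motion and turning
start: at (1,0), heading west
1. move(1) → at (0,0), heading west
2. face(N) → at (0,0), heading north
all 64 alternatives checked — unique.

move(1), face(N)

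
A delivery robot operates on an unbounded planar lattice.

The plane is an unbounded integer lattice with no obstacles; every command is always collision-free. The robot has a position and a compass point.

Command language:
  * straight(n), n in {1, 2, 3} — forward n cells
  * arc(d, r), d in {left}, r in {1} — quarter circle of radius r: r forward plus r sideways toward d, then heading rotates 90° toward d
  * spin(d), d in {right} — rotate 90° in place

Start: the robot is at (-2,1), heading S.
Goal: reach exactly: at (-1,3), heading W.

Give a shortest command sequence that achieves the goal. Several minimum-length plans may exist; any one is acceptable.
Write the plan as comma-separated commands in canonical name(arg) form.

from: at (-2,1), heading S
step 1 (arc(left, 1)): at (-1,0), heading E
step 2 (arc(left, 1)): at (0,1), heading N
step 3 (straight(1)): at (0,2), heading N
step 4 (arc(left, 1)): at (-1,3), heading W
nothing shorter than 4 reaches the goal.

arc(left, 1), arc(left, 1), straight(1), arc(left, 1)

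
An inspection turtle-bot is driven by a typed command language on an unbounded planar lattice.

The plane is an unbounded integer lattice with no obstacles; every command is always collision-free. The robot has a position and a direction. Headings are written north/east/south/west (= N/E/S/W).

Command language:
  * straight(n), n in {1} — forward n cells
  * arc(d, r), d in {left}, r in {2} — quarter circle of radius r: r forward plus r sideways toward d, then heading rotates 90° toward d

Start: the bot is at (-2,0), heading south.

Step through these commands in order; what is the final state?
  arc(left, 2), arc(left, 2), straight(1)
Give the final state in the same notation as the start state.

from: at (-2,0), heading south
[1] after arc(left, 2): at (0,-2), heading east
[2] after arc(left, 2): at (2,0), heading north
[3] after straight(1): at (2,1), heading north

at (2,1), heading north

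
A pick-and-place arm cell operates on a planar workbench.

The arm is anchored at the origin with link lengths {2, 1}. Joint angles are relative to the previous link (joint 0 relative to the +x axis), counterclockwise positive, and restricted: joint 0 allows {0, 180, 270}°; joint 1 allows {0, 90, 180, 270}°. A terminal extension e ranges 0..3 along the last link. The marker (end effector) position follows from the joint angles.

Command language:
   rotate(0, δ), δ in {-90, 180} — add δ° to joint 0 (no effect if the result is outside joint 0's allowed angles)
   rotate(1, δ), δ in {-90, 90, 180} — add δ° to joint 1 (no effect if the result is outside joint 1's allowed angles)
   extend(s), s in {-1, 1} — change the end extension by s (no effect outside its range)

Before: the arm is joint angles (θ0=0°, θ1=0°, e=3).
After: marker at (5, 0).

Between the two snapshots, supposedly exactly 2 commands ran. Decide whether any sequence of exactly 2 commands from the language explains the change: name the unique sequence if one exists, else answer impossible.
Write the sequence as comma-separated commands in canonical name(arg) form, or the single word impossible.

key: order matters: swapping extend(1) and extend(-1) lands elsewhere
initial: joint angles (θ0=0°, θ1=0°, e=3)
t=1 extend(1) ⇒ joint angles (θ0=0°, θ1=0°, e=3)
t=2 extend(-1) ⇒ joint angles (θ0=0°, θ1=0°, e=2)
no rival 2-sequence matches.

extend(1), extend(-1)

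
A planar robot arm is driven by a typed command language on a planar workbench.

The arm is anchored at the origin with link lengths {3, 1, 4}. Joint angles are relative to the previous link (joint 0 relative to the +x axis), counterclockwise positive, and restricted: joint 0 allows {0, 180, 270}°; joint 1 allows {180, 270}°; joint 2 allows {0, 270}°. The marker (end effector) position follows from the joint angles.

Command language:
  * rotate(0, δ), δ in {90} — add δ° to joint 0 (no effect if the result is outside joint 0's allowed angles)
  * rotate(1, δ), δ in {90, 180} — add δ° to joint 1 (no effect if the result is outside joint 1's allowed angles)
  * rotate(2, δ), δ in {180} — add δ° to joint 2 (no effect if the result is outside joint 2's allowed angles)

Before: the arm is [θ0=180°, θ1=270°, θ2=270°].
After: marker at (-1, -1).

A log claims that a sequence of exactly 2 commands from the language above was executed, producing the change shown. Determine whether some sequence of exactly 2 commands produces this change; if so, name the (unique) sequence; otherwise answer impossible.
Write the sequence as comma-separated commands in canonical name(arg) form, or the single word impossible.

t0: [θ0=180°, θ1=270°, θ2=270°]
step 1 (rotate(0, 90)): [θ0=270°, θ1=270°, θ2=270°]
step 2 (rotate(0, 90)): [θ0=0°, θ1=270°, θ2=270°]
all 16 alternatives checked — unique.

rotate(0, 90), rotate(0, 90)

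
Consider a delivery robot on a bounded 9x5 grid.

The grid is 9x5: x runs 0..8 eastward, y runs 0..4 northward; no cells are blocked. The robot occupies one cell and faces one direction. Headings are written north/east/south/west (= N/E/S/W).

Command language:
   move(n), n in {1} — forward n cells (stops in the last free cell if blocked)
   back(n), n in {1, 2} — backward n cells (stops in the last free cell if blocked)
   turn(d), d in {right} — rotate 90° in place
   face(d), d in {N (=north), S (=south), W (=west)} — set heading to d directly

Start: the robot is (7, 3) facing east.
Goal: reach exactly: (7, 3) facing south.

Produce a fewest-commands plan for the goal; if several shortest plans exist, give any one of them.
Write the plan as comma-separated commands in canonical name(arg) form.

face(S)

t0: (7, 3) facing east
1. face(S) → (7, 3) facing south
minimal: 1 command(s), checked below 1.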